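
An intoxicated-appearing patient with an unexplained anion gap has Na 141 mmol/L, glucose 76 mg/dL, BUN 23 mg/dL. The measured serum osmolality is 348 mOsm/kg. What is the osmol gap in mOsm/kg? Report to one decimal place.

Calculated osmolality = 2·Na + glucose/18 + BUN/2.8
= 2·141 + 76/18 + 23/2.8
= 282 + 4.22 + 8.21
= 294.43 mOsm/kg ≈ 294.4 mOsm/kg
Osmolar gap = measured − calculated = 348 − 294.4 = 53.6 mOsm/kg

53.6 mOsm/kg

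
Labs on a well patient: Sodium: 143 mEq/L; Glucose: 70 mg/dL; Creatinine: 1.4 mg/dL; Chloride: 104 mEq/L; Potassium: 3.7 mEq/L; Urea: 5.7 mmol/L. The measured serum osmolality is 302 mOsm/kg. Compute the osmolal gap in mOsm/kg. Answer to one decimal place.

6.4 mOsm/kg

Calculated osmolality = 2·Na + glucose/18 + urea
= 2·143 + 70/18 + 5.7
= 286 + 3.89 + 5.70
= 295.59 mOsm/kg ≈ 295.6 mOsm/kg
Osmolar gap = measured − calculated = 302 − 295.6 = 6.4 mOsm/kg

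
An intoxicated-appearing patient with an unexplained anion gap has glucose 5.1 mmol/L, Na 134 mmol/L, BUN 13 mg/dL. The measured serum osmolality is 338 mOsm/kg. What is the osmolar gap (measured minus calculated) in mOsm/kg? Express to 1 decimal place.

60.3 mOsm/kg

Calculated osmolality = 2·Na + glucose + BUN/2.8
= 2·134 + 5.1 + 13/2.8
= 268 + 5.10 + 4.64
= 277.74 mOsm/kg ≈ 277.7 mOsm/kg
Osmolar gap = measured − calculated = 338 − 277.7 = 60.3 mOsm/kg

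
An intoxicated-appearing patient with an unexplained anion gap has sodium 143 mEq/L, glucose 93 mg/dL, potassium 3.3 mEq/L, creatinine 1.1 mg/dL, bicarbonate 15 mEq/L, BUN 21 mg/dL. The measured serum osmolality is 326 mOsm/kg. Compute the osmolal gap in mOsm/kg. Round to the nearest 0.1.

27.3 mOsm/kg

Calculated osmolality = 2·Na + glucose/18 + BUN/2.8
= 2·143 + 93/18 + 21/2.8
= 286 + 5.17 + 7.50
= 298.67 mOsm/kg ≈ 298.7 mOsm/kg
Osmolar gap = measured − calculated = 326 − 298.7 = 27.3 mOsm/kg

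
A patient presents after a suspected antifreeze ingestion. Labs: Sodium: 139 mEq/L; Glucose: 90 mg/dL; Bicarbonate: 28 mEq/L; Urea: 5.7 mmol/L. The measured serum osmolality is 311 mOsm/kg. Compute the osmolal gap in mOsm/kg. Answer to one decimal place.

22.3 mOsm/kg

Calculated osmolality = 2·Na + glucose/18 + urea
= 2·139 + 90/18 + 5.7
= 278 + 5 + 5.70
= 288.7 mOsm/kg ≈ 288.7 mOsm/kg
Osmolar gap = measured − calculated = 311 − 288.7 = 22.3 mOsm/kg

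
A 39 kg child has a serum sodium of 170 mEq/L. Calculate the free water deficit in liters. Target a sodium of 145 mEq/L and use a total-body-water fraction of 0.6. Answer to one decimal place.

TBW = 0.6 · 39 = 23.4 L
Free water deficit = TBW · (Na/145 − 1)
= 23.4 · (170/145 − 1)
= 23.4 · 0.1724
= 4.03 L

4.0 L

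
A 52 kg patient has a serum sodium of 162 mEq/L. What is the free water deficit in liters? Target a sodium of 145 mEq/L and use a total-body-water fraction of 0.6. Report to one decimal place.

TBW = 0.6 · 52 = 31.2 L
Free water deficit = TBW · (Na/145 − 1)
= 31.2 · (162/145 − 1)
= 31.2 · 0.1172
= 3.66 L

3.7 L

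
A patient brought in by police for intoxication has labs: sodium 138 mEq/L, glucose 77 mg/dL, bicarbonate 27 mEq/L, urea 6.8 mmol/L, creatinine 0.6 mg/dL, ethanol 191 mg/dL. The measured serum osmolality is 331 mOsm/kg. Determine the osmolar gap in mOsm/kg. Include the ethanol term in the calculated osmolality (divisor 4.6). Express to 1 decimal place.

2.4 mOsm/kg

Calculated osmolality = 2·Na + glucose/18 + urea + ethanol/4.6
= 2·138 + 77/18 + 6.8 + 191/4.6
= 276 + 4.28 + 6.80 + 41.52
= 328.6 mOsm/kg ≈ 328.6 mOsm/kg
Osmolar gap = measured − calculated = 331 − 328.6 = 2.4 mOsm/kg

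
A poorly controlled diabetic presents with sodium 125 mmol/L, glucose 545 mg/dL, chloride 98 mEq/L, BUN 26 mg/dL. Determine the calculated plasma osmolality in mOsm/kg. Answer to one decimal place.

289.6 mOsm/kg

Calculated osmolality = 2·Na + glucose/18 + BUN/2.8
= 2·125 + 545/18 + 26/2.8
= 250 + 30.28 + 9.29
= 289.57 mOsm/kg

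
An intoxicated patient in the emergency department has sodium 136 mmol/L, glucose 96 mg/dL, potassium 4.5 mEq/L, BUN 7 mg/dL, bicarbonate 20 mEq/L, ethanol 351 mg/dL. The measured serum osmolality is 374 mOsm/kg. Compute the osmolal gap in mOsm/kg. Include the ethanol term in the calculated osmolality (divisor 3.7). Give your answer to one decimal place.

-0.7 mOsm/kg

Calculated osmolality = 2·Na + glucose/18 + BUN/2.8 + ethanol/3.7
= 2·136 + 96/18 + 7/2.8 + 351/3.7
= 272 + 5.33 + 2.50 + 94.86
= 374.69 mOsm/kg ≈ 374.7 mOsm/kg
Osmolar gap = measured − calculated = 374 − 374.7 = -0.7 mOsm/kg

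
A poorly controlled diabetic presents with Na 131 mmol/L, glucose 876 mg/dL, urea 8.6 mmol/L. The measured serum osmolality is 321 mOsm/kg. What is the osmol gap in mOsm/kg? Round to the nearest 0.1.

Calculated osmolality = 2·Na + glucose/18 + urea
= 2·131 + 876/18 + 8.6
= 262 + 48.67 + 8.60
= 319.27 mOsm/kg ≈ 319.3 mOsm/kg
Osmolar gap = measured − calculated = 321 − 319.3 = 1.7 mOsm/kg

1.7 mOsm/kg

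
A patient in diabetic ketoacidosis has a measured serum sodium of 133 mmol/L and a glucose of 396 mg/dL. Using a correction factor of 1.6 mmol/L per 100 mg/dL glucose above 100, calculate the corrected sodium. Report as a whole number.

138 mmol/L

Corrected Na = measured Na + 1.6 · (glucose − 100)/100
= 133 + 1.6 · (396 − 100)/100
= 133 + 4.7
= 137.7 mmol/L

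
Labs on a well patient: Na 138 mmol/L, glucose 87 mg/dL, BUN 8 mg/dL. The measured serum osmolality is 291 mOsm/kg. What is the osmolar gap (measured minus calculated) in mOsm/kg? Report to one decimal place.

Calculated osmolality = 2·Na + glucose/18 + BUN/2.8
= 2·138 + 87/18 + 8/2.8
= 276 + 4.83 + 2.86
= 283.69 mOsm/kg ≈ 283.7 mOsm/kg
Osmolar gap = measured − calculated = 291 − 283.7 = 7.3 mOsm/kg

7.3 mOsm/kg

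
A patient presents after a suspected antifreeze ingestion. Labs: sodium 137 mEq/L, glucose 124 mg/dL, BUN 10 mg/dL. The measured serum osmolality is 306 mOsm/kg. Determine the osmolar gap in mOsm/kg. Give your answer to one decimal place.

Calculated osmolality = 2·Na + glucose/18 + BUN/2.8
= 2·137 + 124/18 + 10/2.8
= 274 + 6.89 + 3.57
= 284.46 mOsm/kg ≈ 284.5 mOsm/kg
Osmolar gap = measured − calculated = 306 − 284.5 = 21.5 mOsm/kg

21.5 mOsm/kg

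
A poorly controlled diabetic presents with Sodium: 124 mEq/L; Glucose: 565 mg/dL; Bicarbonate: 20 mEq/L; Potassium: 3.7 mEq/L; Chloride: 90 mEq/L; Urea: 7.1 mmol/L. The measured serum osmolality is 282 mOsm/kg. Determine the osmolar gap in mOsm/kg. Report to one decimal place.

-4.5 mOsm/kg

Calculated osmolality = 2·Na + glucose/18 + urea
= 2·124 + 565/18 + 7.1
= 248 + 31.39 + 7.10
= 286.49 mOsm/kg ≈ 286.5 mOsm/kg
Osmolar gap = measured − calculated = 282 − 286.5 = -4.5 mOsm/kg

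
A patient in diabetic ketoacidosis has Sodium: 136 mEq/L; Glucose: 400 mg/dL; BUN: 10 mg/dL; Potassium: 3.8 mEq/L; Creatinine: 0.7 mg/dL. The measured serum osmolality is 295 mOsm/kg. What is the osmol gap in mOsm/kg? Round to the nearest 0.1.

-2.8 mOsm/kg

Calculated osmolality = 2·Na + glucose/18 + BUN/2.8
= 2·136 + 400/18 + 10/2.8
= 272 + 22.22 + 3.57
= 297.79 mOsm/kg ≈ 297.8 mOsm/kg
Osmolar gap = measured − calculated = 295 − 297.8 = -2.8 mOsm/kg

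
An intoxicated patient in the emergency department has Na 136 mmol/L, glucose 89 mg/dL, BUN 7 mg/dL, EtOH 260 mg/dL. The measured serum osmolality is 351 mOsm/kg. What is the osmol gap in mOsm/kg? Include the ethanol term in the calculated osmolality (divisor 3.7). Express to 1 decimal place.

Calculated osmolality = 2·Na + glucose/18 + BUN/2.8 + ethanol/3.7
= 2·136 + 89/18 + 7/2.8 + 260/3.7
= 272 + 4.94 + 2.50 + 70.27
= 349.71 mOsm/kg ≈ 349.7 mOsm/kg
Osmolar gap = measured − calculated = 351 − 349.7 = 1.3 mOsm/kg

1.3 mOsm/kg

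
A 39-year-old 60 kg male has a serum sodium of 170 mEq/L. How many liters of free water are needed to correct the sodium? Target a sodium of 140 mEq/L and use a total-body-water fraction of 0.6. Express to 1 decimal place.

7.7 L

TBW = 0.6 · 60 = 36 L
Free water deficit = TBW · (Na/140 − 1)
= 36 · (170/140 − 1)
= 36 · 0.2143
= 7.71 L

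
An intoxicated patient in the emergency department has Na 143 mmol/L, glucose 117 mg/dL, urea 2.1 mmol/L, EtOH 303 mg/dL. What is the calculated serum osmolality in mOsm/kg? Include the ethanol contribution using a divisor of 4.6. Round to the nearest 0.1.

360.5 mOsm/kg

Calculated osmolality = 2·Na + glucose/18 + urea + ethanol/4.6
= 2·143 + 117/18 + 2.1 + 303/4.6
= 286 + 6.50 + 2.10 + 65.87
= 360.47 mOsm/kg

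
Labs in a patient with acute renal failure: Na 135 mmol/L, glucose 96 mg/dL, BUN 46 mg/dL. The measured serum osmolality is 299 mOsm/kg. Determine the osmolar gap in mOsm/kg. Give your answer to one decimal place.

7.2 mOsm/kg

Calculated osmolality = 2·Na + glucose/18 + BUN/2.8
= 2·135 + 96/18 + 46/2.8
= 270 + 5.33 + 16.43
= 291.76 mOsm/kg ≈ 291.8 mOsm/kg
Osmolar gap = measured − calculated = 299 − 291.8 = 7.2 mOsm/kg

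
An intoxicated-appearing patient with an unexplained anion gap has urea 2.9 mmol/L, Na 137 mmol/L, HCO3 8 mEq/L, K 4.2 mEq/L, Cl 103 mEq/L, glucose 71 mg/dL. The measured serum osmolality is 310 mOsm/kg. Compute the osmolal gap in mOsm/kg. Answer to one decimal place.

29.2 mOsm/kg

Calculated osmolality = 2·Na + glucose/18 + urea
= 2·137 + 71/18 + 2.9
= 274 + 3.94 + 2.90
= 280.84 mOsm/kg ≈ 280.8 mOsm/kg
Osmolar gap = measured − calculated = 310 − 280.8 = 29.2 mOsm/kg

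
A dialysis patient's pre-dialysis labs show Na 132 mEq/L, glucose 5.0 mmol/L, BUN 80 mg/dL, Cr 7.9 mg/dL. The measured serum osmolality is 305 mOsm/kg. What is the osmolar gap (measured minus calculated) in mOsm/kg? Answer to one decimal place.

Calculated osmolality = 2·Na + glucose + BUN/2.8
= 2·132 + 5 + 80/2.8
= 264 + 5 + 28.57
= 297.57 mOsm/kg ≈ 297.6 mOsm/kg
Osmolar gap = measured − calculated = 305 − 297.6 = 7.4 mOsm/kg

7.4 mOsm/kg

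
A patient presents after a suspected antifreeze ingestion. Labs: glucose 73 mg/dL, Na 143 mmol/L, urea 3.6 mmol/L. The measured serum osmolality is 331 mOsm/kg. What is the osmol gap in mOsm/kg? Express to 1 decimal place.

37.3 mOsm/kg

Calculated osmolality = 2·Na + glucose/18 + urea
= 2·143 + 73/18 + 3.6
= 286 + 4.06 + 3.60
= 293.66 mOsm/kg ≈ 293.7 mOsm/kg
Osmolar gap = measured − calculated = 331 − 293.7 = 37.3 mOsm/kg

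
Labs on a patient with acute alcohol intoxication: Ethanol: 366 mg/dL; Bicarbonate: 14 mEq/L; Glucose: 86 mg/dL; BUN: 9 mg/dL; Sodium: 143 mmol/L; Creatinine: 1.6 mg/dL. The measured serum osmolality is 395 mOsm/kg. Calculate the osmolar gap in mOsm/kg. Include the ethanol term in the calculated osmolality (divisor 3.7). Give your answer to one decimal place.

Calculated osmolality = 2·Na + glucose/18 + BUN/2.8 + ethanol/3.7
= 2·143 + 86/18 + 9/2.8 + 366/3.7
= 286 + 4.78 + 3.21 + 98.92
= 392.91 mOsm/kg ≈ 392.9 mOsm/kg
Osmolar gap = measured − calculated = 395 − 392.9 = 2.1 mOsm/kg

2.1 mOsm/kg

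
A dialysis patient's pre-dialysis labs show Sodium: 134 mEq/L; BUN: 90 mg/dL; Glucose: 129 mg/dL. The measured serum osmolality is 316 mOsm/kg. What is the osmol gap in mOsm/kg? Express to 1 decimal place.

8.7 mOsm/kg

Calculated osmolality = 2·Na + glucose/18 + BUN/2.8
= 2·134 + 129/18 + 90/2.8
= 268 + 7.17 + 32.14
= 307.31 mOsm/kg ≈ 307.3 mOsm/kg
Osmolar gap = measured − calculated = 316 − 307.3 = 8.7 mOsm/kg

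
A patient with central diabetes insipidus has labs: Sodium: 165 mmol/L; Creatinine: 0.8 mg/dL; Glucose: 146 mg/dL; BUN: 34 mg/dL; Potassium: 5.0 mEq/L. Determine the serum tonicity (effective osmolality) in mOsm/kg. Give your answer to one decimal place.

338.1 mOsm/kg

Effective osmolality excludes urea (freely permeant across cell membranes):
2·Na + glucose/18
= 2·165 + 146/18
= 330 + 8.11
= 338.11 mOsm/kg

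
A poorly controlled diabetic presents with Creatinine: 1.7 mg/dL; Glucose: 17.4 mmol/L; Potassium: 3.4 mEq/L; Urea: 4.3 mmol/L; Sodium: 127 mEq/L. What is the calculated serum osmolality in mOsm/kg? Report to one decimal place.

275.7 mOsm/kg

Calculated osmolality = 2·Na + glucose + urea
= 2·127 + 17.4 + 4.3
= 254 + 17.40 + 4.30
= 275.7 mOsm/kg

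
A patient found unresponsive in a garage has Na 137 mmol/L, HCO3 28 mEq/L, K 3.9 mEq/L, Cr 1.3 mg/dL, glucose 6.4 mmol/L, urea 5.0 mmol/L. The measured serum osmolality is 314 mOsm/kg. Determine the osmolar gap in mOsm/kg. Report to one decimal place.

28.6 mOsm/kg

Calculated osmolality = 2·Na + glucose + urea
= 2·137 + 6.4 + 5
= 274 + 6.40 + 5
= 285.4 mOsm/kg ≈ 285.4 mOsm/kg
Osmolar gap = measured − calculated = 314 − 285.4 = 28.6 mOsm/kg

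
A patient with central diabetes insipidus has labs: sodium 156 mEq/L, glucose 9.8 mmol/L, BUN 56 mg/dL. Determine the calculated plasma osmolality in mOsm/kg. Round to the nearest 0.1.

341.8 mOsm/kg

Calculated osmolality = 2·Na + glucose + BUN/2.8
= 2·156 + 9.8 + 56/2.8
= 312 + 9.80 + 20
= 341.8 mOsm/kg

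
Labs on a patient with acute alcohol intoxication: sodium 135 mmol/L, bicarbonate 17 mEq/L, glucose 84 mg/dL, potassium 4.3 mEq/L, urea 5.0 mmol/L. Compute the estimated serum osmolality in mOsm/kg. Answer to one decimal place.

Calculated osmolality = 2·Na + glucose/18 + urea
= 2·135 + 84/18 + 5
= 270 + 4.67 + 5
= 279.67 mOsm/kg

279.7 mOsm/kg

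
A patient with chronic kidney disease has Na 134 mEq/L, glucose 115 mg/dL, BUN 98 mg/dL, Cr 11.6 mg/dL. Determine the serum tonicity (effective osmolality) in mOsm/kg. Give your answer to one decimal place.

Effective osmolality excludes urea (freely permeant across cell membranes):
2·Na + glucose/18
= 2·134 + 115/18
= 268 + 6.39
= 274.39 mOsm/kg

274.4 mOsm/kg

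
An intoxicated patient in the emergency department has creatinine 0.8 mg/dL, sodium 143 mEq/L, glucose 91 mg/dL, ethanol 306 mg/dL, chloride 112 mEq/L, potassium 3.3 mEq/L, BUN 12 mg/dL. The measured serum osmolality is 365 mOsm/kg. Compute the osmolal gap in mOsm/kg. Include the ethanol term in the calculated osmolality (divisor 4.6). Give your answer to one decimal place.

3.1 mOsm/kg

Calculated osmolality = 2·Na + glucose/18 + BUN/2.8 + ethanol/4.6
= 2·143 + 91/18 + 12/2.8 + 306/4.6
= 286 + 5.06 + 4.29 + 66.52
= 361.87 mOsm/kg ≈ 361.9 mOsm/kg
Osmolar gap = measured − calculated = 365 − 361.9 = 3.1 mOsm/kg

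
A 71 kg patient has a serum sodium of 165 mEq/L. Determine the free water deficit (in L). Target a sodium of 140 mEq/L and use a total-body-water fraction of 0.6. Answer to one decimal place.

TBW = 0.6 · 71 = 42.6 L
Free water deficit = TBW · (Na/140 − 1)
= 42.6 · (165/140 − 1)
= 42.6 · 0.1786
= 7.61 L

7.6 L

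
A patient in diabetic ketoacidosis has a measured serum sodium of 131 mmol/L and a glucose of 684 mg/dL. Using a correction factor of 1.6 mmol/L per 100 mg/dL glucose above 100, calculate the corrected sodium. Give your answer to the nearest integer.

140 mmol/L

Corrected Na = measured Na + 1.6 · (glucose − 100)/100
= 131 + 1.6 · (684 − 100)/100
= 131 + 9.3
= 140.3 mmol/L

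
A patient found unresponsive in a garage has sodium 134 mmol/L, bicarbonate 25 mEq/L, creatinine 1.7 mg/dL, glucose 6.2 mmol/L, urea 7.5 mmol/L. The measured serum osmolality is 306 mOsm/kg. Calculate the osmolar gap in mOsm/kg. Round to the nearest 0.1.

Calculated osmolality = 2·Na + glucose + urea
= 2·134 + 6.2 + 7.5
= 268 + 6.20 + 7.50
= 281.7 mOsm/kg ≈ 281.7 mOsm/kg
Osmolar gap = measured − calculated = 306 − 281.7 = 24.3 mOsm/kg

24.3 mOsm/kg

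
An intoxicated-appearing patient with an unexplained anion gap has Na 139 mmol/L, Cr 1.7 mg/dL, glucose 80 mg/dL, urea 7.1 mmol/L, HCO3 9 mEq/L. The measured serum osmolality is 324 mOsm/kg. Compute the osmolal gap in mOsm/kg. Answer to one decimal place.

34.5 mOsm/kg

Calculated osmolality = 2·Na + glucose/18 + urea
= 2·139 + 80/18 + 7.1
= 278 + 4.44 + 7.10
= 289.54 mOsm/kg ≈ 289.5 mOsm/kg
Osmolar gap = measured − calculated = 324 − 289.5 = 34.5 mOsm/kg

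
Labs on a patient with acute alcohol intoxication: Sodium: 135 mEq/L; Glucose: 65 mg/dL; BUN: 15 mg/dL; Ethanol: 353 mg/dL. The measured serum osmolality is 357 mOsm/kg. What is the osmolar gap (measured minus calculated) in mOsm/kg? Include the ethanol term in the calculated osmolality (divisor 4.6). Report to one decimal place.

1.3 mOsm/kg

Calculated osmolality = 2·Na + glucose/18 + BUN/2.8 + ethanol/4.6
= 2·135 + 65/18 + 15/2.8 + 353/4.6
= 270 + 3.61 + 5.36 + 76.74
= 355.71 mOsm/kg ≈ 355.7 mOsm/kg
Osmolar gap = measured − calculated = 357 − 355.7 = 1.3 mOsm/kg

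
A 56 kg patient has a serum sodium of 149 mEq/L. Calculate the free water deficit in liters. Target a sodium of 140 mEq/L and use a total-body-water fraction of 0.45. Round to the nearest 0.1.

TBW = 0.45 · 56 = 25.2 L
Free water deficit = TBW · (Na/140 − 1)
= 25.2 · (149/140 − 1)
= 25.2 · 0.0643
= 1.62 L

1.6 L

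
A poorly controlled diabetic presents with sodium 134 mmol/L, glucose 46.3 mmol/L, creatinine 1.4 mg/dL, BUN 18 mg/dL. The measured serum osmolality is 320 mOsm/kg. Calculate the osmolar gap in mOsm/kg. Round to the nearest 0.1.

-0.7 mOsm/kg

Calculated osmolality = 2·Na + glucose + BUN/2.8
= 2·134 + 46.3 + 18/2.8
= 268 + 46.30 + 6.43
= 320.73 mOsm/kg ≈ 320.7 mOsm/kg
Osmolar gap = measured − calculated = 320 − 320.7 = -0.7 mOsm/kg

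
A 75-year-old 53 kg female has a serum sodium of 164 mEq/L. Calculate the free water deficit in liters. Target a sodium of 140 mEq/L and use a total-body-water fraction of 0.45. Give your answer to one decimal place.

4.1 L

TBW = 0.45 · 53 = 23.85 L
Free water deficit = TBW · (Na/140 − 1)
= 23.85 · (164/140 − 1)
= 23.85 · 0.1714
= 4.09 L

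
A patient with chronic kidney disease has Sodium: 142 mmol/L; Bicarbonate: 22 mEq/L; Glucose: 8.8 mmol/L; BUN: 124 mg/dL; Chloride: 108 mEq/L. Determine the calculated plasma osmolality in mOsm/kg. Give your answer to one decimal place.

Calculated osmolality = 2·Na + glucose + BUN/2.8
= 2·142 + 8.8 + 124/2.8
= 284 + 8.80 + 44.29
= 337.09 mOsm/kg

337.1 mOsm/kg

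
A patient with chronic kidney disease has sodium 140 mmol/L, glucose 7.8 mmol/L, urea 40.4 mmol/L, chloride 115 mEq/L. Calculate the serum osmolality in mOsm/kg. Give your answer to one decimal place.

328.2 mOsm/kg

Calculated osmolality = 2·Na + glucose + urea
= 2·140 + 7.8 + 40.4
= 280 + 7.80 + 40.40
= 328.2 mOsm/kg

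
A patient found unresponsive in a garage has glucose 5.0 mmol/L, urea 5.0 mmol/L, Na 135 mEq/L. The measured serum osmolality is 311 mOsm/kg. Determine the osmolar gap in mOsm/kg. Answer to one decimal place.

Calculated osmolality = 2·Na + glucose + urea
= 2·135 + 5 + 5
= 270 + 5 + 5
= 280 mOsm/kg ≈ 280.0 mOsm/kg
Osmolar gap = measured − calculated = 311 − 280.0 = 31.0 mOsm/kg

31.0 mOsm/kg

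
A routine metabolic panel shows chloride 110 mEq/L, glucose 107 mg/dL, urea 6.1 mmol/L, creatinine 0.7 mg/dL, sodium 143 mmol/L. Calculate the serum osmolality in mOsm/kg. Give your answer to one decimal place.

Calculated osmolality = 2·Na + glucose/18 + urea
= 2·143 + 107/18 + 6.1
= 286 + 5.94 + 6.10
= 298.04 mOsm/kg

298.0 mOsm/kg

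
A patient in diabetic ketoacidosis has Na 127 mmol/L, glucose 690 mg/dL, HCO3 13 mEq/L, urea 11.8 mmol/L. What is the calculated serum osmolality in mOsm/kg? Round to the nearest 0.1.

Calculated osmolality = 2·Na + glucose/18 + urea
= 2·127 + 690/18 + 11.8
= 254 + 38.33 + 11.80
= 304.13 mOsm/kg

304.1 mOsm/kg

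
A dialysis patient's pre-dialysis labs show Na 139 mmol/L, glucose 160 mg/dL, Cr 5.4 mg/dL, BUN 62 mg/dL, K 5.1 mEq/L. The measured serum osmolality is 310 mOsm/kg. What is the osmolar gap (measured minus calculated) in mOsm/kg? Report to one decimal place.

Calculated osmolality = 2·Na + glucose/18 + BUN/2.8
= 2·139 + 160/18 + 62/2.8
= 278 + 8.89 + 22.14
= 309.03 mOsm/kg ≈ 309.0 mOsm/kg
Osmolar gap = measured − calculated = 310 − 309.0 = 1.0 mOsm/kg

1.0 mOsm/kg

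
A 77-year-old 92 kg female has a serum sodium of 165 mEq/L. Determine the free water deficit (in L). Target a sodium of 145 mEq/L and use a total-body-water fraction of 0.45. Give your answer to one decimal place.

TBW = 0.45 · 92 = 41.4 L
Free water deficit = TBW · (Na/145 − 1)
= 41.4 · (165/145 − 1)
= 41.4 · 0.1379
= 5.71 L

5.7 L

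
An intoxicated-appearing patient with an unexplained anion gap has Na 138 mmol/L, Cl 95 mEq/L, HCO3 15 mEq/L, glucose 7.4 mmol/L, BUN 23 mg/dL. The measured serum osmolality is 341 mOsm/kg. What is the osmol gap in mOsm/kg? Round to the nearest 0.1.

Calculated osmolality = 2·Na + glucose + BUN/2.8
= 2·138 + 7.4 + 23/2.8
= 276 + 7.40 + 8.21
= 291.61 mOsm/kg ≈ 291.6 mOsm/kg
Osmolar gap = measured − calculated = 341 − 291.6 = 49.4 mOsm/kg

49.4 mOsm/kg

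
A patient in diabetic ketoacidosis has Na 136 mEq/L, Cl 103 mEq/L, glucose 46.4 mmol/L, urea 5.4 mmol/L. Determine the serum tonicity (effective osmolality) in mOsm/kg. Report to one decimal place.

318.4 mOsm/kg

Effective osmolality excludes urea (freely permeant across cell membranes):
2·Na + glucose
= 2·136 + 46.4
= 272 + 46.4
= 318.4 mOsm/kg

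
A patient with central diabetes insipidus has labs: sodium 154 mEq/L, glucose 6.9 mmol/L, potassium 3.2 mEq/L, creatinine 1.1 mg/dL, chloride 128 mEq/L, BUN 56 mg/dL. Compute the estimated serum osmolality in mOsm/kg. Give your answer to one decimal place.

334.9 mOsm/kg

Calculated osmolality = 2·Na + glucose + BUN/2.8
= 2·154 + 6.9 + 56/2.8
= 308 + 6.90 + 20
= 334.9 mOsm/kg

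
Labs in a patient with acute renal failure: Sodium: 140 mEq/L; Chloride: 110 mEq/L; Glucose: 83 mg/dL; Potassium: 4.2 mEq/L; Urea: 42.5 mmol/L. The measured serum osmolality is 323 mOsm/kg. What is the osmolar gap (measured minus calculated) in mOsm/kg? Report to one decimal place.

Calculated osmolality = 2·Na + glucose/18 + urea
= 2·140 + 83/18 + 42.5
= 280 + 4.61 + 42.50
= 327.11 mOsm/kg ≈ 327.1 mOsm/kg
Osmolar gap = measured − calculated = 323 − 327.1 = -4.1 mOsm/kg

-4.1 mOsm/kg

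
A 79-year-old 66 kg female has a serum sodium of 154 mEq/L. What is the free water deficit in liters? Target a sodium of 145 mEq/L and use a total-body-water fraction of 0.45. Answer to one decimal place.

TBW = 0.45 · 66 = 29.7 L
Free water deficit = TBW · (Na/145 − 1)
= 29.7 · (154/145 − 1)
= 29.7 · 0.0621
= 1.84 L

1.8 L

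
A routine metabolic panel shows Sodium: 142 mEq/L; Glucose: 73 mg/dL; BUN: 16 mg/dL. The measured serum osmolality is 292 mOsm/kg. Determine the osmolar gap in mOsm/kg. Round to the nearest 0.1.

Calculated osmolality = 2·Na + glucose/18 + BUN/2.8
= 2·142 + 73/18 + 16/2.8
= 284 + 4.06 + 5.71
= 293.77 mOsm/kg ≈ 293.8 mOsm/kg
Osmolar gap = measured − calculated = 292 − 293.8 = -1.8 mOsm/kg

-1.8 mOsm/kg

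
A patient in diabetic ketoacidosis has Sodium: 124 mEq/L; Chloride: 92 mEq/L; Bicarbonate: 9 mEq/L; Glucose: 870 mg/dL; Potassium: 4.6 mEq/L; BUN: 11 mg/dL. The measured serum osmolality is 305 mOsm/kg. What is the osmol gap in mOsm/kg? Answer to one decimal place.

4.7 mOsm/kg

Calculated osmolality = 2·Na + glucose/18 + BUN/2.8
= 2·124 + 870/18 + 11/2.8
= 248 + 48.33 + 3.93
= 300.26 mOsm/kg ≈ 300.3 mOsm/kg
Osmolar gap = measured − calculated = 305 − 300.3 = 4.7 mOsm/kg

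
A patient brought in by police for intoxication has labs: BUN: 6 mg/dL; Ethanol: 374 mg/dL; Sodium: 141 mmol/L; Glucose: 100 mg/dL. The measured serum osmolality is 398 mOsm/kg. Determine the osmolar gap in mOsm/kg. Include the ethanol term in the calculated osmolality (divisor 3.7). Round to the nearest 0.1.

7.2 mOsm/kg

Calculated osmolality = 2·Na + glucose/18 + BUN/2.8 + ethanol/3.7
= 2·141 + 100/18 + 6/2.8 + 374/3.7
= 282 + 5.56 + 2.14 + 101.08
= 390.78 mOsm/kg ≈ 390.8 mOsm/kg
Osmolar gap = measured − calculated = 398 − 390.8 = 7.2 mOsm/kg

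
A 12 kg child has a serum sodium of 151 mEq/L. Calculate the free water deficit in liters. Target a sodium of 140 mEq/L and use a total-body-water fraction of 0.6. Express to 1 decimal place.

0.6 L

TBW = 0.6 · 12 = 7.2 L
Free water deficit = TBW · (Na/140 − 1)
= 7.2 · (151/140 − 1)
= 7.2 · 0.0786
= 0.57 L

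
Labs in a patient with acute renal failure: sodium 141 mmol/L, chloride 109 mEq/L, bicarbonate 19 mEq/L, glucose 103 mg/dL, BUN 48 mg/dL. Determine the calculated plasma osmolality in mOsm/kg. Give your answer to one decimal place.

Calculated osmolality = 2·Na + glucose/18 + BUN/2.8
= 2·141 + 103/18 + 48/2.8
= 282 + 5.72 + 17.14
= 304.86 mOsm/kg

304.9 mOsm/kg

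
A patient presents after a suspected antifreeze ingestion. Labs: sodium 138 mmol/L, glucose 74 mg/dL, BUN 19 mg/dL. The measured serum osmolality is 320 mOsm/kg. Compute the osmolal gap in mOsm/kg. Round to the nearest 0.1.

Calculated osmolality = 2·Na + glucose/18 + BUN/2.8
= 2·138 + 74/18 + 19/2.8
= 276 + 4.11 + 6.79
= 286.9 mOsm/kg ≈ 286.9 mOsm/kg
Osmolar gap = measured − calculated = 320 − 286.9 = 33.1 mOsm/kg

33.1 mOsm/kg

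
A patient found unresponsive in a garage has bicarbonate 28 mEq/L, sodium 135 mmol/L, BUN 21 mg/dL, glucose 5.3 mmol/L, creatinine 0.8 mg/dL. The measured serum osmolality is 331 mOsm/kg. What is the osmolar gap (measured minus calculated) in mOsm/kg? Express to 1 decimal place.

48.2 mOsm/kg

Calculated osmolality = 2·Na + glucose + BUN/2.8
= 2·135 + 5.3 + 21/2.8
= 270 + 5.30 + 7.50
= 282.8 mOsm/kg ≈ 282.8 mOsm/kg
Osmolar gap = measured − calculated = 331 − 282.8 = 48.2 mOsm/kg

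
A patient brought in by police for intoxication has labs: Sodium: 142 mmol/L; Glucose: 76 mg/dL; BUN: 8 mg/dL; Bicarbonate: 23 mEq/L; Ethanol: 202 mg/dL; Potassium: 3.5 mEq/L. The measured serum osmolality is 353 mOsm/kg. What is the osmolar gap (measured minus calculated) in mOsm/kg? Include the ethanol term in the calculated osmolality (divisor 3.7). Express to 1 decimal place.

Calculated osmolality = 2·Na + glucose/18 + BUN/2.8 + ethanol/3.7
= 2·142 + 76/18 + 8/2.8 + 202/3.7
= 284 + 4.22 + 2.86 + 54.59
= 345.67 mOsm/kg ≈ 345.7 mOsm/kg
Osmolar gap = measured − calculated = 353 − 345.7 = 7.3 mOsm/kg

7.3 mOsm/kg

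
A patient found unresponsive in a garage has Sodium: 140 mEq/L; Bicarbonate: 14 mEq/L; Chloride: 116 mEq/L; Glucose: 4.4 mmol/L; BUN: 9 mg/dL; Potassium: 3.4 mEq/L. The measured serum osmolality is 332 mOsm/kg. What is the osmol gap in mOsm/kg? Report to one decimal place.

44.4 mOsm/kg

Calculated osmolality = 2·Na + glucose + BUN/2.8
= 2·140 + 4.4 + 9/2.8
= 280 + 4.40 + 3.21
= 287.61 mOsm/kg ≈ 287.6 mOsm/kg
Osmolar gap = measured − calculated = 332 − 287.6 = 44.4 mOsm/kg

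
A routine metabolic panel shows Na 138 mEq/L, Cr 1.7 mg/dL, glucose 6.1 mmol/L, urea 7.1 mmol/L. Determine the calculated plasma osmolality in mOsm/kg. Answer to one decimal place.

Calculated osmolality = 2·Na + glucose + urea
= 2·138 + 6.1 + 7.1
= 276 + 6.10 + 7.10
= 289.2 mOsm/kg

289.2 mOsm/kg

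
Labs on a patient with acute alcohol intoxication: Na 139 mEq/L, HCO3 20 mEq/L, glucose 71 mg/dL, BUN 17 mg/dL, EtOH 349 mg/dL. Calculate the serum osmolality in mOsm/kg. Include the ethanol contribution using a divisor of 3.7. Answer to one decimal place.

Calculated osmolality = 2·Na + glucose/18 + BUN/2.8 + ethanol/3.7
= 2·139 + 71/18 + 17/2.8 + 349/3.7
= 278 + 3.94 + 6.07 + 94.32
= 382.33 mOsm/kg

382.3 mOsm/kg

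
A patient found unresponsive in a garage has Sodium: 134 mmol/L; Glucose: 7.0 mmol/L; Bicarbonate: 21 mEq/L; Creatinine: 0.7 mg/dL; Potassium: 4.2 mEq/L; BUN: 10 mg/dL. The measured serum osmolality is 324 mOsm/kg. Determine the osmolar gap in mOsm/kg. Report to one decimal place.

Calculated osmolality = 2·Na + glucose + BUN/2.8
= 2·134 + 7 + 10/2.8
= 268 + 7 + 3.57
= 278.57 mOsm/kg ≈ 278.6 mOsm/kg
Osmolar gap = measured − calculated = 324 − 278.6 = 45.4 mOsm/kg

45.4 mOsm/kg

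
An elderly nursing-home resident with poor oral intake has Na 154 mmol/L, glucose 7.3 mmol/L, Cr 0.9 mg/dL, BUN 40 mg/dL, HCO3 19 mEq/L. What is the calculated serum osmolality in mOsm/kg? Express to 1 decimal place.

Calculated osmolality = 2·Na + glucose + BUN/2.8
= 2·154 + 7.3 + 40/2.8
= 308 + 7.30 + 14.29
= 329.59 mOsm/kg

329.6 mOsm/kg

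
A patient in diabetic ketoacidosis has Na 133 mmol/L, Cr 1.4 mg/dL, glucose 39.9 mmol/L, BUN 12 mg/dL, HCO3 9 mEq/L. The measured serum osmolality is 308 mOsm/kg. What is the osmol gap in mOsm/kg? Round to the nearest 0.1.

-2.2 mOsm/kg

Calculated osmolality = 2·Na + glucose + BUN/2.8
= 2·133 + 39.9 + 12/2.8
= 266 + 39.90 + 4.29
= 310.19 mOsm/kg ≈ 310.2 mOsm/kg
Osmolar gap = measured − calculated = 308 − 310.2 = -2.2 mOsm/kg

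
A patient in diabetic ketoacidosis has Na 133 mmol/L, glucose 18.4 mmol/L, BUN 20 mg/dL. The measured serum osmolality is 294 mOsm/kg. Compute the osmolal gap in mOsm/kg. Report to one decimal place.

2.5 mOsm/kg

Calculated osmolality = 2·Na + glucose + BUN/2.8
= 2·133 + 18.4 + 20/2.8
= 266 + 18.40 + 7.14
= 291.54 mOsm/kg ≈ 291.5 mOsm/kg
Osmolar gap = measured − calculated = 294 − 291.5 = 2.5 mOsm/kg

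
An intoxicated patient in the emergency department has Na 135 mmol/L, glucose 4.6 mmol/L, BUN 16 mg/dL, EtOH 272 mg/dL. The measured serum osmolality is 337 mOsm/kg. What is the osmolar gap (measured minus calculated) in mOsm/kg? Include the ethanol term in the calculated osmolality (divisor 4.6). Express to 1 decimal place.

Calculated osmolality = 2·Na + glucose + BUN/2.8 + ethanol/4.6
= 2·135 + 4.6 + 16/2.8 + 272/4.6
= 270 + 4.60 + 5.71 + 59.13
= 339.44 mOsm/kg ≈ 339.4 mOsm/kg
Osmolar gap = measured − calculated = 337 − 339.4 = -2.4 mOsm/kg

-2.4 mOsm/kg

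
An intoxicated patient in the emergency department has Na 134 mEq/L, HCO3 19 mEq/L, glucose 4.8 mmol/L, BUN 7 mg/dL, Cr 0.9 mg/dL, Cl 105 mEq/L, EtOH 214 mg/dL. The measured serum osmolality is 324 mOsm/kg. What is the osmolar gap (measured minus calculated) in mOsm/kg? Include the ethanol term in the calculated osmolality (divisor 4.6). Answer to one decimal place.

2.2 mOsm/kg

Calculated osmolality = 2·Na + glucose + BUN/2.8 + ethanol/4.6
= 2·134 + 4.8 + 7/2.8 + 214/4.6
= 268 + 4.80 + 2.50 + 46.52
= 321.82 mOsm/kg ≈ 321.8 mOsm/kg
Osmolar gap = measured − calculated = 324 − 321.8 = 2.2 mOsm/kg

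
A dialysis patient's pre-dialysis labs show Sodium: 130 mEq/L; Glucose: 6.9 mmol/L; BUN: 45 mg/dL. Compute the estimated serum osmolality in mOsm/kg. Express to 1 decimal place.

283.0 mOsm/kg

Calculated osmolality = 2·Na + glucose + BUN/2.8
= 2·130 + 6.9 + 45/2.8
= 260 + 6.90 + 16.07
= 282.97 mOsm/kg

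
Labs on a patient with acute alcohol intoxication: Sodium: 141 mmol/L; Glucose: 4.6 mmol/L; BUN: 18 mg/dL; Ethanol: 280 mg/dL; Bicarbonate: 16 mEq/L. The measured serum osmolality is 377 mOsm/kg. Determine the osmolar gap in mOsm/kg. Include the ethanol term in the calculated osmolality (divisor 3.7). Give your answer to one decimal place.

Calculated osmolality = 2·Na + glucose + BUN/2.8 + ethanol/3.7
= 2·141 + 4.6 + 18/2.8 + 280/3.7
= 282 + 4.60 + 6.43 + 75.68
= 368.71 mOsm/kg ≈ 368.7 mOsm/kg
Osmolar gap = measured − calculated = 377 − 368.7 = 8.3 mOsm/kg

8.3 mOsm/kg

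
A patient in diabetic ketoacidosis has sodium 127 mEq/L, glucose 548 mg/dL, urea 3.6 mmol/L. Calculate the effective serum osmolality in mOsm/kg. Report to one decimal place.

284.4 mOsm/kg

Effective osmolality excludes urea (freely permeant across cell membranes):
2·Na + glucose/18
= 2·127 + 548/18
= 254 + 30.44
= 284.44 mOsm/kg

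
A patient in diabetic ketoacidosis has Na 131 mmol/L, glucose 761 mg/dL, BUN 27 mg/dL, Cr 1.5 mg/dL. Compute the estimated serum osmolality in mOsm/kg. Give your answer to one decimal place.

313.9 mOsm/kg

Calculated osmolality = 2·Na + glucose/18 + BUN/2.8
= 2·131 + 761/18 + 27/2.8
= 262 + 42.28 + 9.64
= 313.92 mOsm/kg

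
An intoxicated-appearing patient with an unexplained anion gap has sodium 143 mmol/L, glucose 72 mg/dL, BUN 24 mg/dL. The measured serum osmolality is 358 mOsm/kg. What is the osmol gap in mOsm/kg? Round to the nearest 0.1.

Calculated osmolality = 2·Na + glucose/18 + BUN/2.8
= 2·143 + 72/18 + 24/2.8
= 286 + 4 + 8.57
= 298.57 mOsm/kg ≈ 298.6 mOsm/kg
Osmolar gap = measured − calculated = 358 − 298.6 = 59.4 mOsm/kg

59.4 mOsm/kg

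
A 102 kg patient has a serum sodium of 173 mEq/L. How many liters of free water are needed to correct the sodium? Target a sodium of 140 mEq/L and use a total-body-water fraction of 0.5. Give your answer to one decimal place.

12.0 L

TBW = 0.5 · 102 = 51 L
Free water deficit = TBW · (Na/140 − 1)
= 51 · (173/140 − 1)
= 51 · 0.2357
= 12.02 L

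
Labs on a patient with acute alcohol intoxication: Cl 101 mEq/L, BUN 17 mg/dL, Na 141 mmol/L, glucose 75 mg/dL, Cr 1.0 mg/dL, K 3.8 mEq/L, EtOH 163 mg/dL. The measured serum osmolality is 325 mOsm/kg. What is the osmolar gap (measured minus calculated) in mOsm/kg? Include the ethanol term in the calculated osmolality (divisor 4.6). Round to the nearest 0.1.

Calculated osmolality = 2·Na + glucose/18 + BUN/2.8 + ethanol/4.6
= 2·141 + 75/18 + 17/2.8 + 163/4.6
= 282 + 4.17 + 6.07 + 35.43
= 327.67 mOsm/kg ≈ 327.7 mOsm/kg
Osmolar gap = measured − calculated = 325 − 327.7 = -2.7 mOsm/kg

-2.7 mOsm/kg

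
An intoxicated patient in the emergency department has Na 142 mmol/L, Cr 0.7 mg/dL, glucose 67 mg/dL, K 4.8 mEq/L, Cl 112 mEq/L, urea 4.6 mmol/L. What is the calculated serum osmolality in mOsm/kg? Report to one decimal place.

292.3 mOsm/kg

Calculated osmolality = 2·Na + glucose/18 + urea
= 2·142 + 67/18 + 4.6
= 284 + 3.72 + 4.60
= 292.32 mOsm/kg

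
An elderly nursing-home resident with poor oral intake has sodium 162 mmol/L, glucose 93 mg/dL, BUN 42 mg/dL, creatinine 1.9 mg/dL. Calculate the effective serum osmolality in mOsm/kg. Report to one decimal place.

Effective osmolality excludes urea (freely permeant across cell membranes):
2·Na + glucose/18
= 2·162 + 93/18
= 324 + 5.17
= 329.17 mOsm/kg

329.2 mOsm/kg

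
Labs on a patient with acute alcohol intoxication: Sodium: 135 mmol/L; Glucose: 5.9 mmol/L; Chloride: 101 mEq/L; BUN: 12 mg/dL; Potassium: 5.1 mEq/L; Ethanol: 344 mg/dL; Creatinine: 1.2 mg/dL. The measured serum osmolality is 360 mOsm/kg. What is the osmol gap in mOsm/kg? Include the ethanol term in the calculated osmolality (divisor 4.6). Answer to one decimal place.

5.0 mOsm/kg

Calculated osmolality = 2·Na + glucose + BUN/2.8 + ethanol/4.6
= 2·135 + 5.9 + 12/2.8 + 344/4.6
= 270 + 5.90 + 4.29 + 74.78
= 354.97 mOsm/kg ≈ 355.0 mOsm/kg
Osmolar gap = measured − calculated = 360 − 355.0 = 5.0 mOsm/kg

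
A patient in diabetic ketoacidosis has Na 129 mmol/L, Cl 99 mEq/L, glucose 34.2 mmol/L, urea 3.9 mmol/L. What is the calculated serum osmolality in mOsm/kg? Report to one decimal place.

Calculated osmolality = 2·Na + glucose + urea
= 2·129 + 34.2 + 3.9
= 258 + 34.20 + 3.90
= 296.1 mOsm/kg

296.1 mOsm/kg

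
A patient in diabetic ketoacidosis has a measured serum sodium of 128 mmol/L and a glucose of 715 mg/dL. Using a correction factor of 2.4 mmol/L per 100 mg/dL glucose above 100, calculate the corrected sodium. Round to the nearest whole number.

143 mmol/L

Corrected Na = measured Na + 2.4 · (glucose − 100)/100
= 128 + 2.4 · (715 − 100)/100
= 128 + 14.8
= 142.8 mmol/L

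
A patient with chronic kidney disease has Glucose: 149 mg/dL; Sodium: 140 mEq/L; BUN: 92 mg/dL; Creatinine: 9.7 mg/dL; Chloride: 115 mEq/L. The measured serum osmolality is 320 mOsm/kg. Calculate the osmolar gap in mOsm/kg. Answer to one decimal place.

-1.1 mOsm/kg

Calculated osmolality = 2·Na + glucose/18 + BUN/2.8
= 2·140 + 149/18 + 92/2.8
= 280 + 8.28 + 32.86
= 321.14 mOsm/kg ≈ 321.1 mOsm/kg
Osmolar gap = measured − calculated = 320 − 321.1 = -1.1 mOsm/kg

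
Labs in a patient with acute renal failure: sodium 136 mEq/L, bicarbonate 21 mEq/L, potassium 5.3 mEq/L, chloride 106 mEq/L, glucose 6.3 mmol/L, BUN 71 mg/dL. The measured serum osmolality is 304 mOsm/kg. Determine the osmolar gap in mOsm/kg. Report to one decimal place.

Calculated osmolality = 2·Na + glucose + BUN/2.8
= 2·136 + 6.3 + 71/2.8
= 272 + 6.30 + 25.36
= 303.66 mOsm/kg ≈ 303.7 mOsm/kg
Osmolar gap = measured − calculated = 304 − 303.7 = 0.3 mOsm/kg

0.3 mOsm/kg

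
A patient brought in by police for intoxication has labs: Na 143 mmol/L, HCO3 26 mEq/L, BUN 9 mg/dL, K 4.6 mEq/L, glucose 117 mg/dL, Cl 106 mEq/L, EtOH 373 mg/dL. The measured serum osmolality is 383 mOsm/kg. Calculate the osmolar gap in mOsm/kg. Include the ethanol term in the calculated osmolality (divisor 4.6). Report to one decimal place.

Calculated osmolality = 2·Na + glucose/18 + BUN/2.8 + ethanol/4.6
= 2·143 + 117/18 + 9/2.8 + 373/4.6
= 286 + 6.50 + 3.21 + 81.09
= 376.8 mOsm/kg ≈ 376.8 mOsm/kg
Osmolar gap = measured − calculated = 383 − 376.8 = 6.2 mOsm/kg

6.2 mOsm/kg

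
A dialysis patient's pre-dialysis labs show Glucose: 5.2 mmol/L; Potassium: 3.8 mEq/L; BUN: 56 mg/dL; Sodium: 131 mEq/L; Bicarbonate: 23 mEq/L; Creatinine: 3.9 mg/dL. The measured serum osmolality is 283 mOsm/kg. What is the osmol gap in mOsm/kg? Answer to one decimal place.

Calculated osmolality = 2·Na + glucose + BUN/2.8
= 2·131 + 5.2 + 56/2.8
= 262 + 5.20 + 20
= 287.2 mOsm/kg ≈ 287.2 mOsm/kg
Osmolar gap = measured − calculated = 283 − 287.2 = -4.2 mOsm/kg

-4.2 mOsm/kg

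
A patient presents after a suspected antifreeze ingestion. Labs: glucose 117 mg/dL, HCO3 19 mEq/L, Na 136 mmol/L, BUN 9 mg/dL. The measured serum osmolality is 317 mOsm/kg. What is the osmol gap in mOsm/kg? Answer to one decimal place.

Calculated osmolality = 2·Na + glucose/18 + BUN/2.8
= 2·136 + 117/18 + 9/2.8
= 272 + 6.50 + 3.21
= 281.71 mOsm/kg ≈ 281.7 mOsm/kg
Osmolar gap = measured − calculated = 317 − 281.7 = 35.3 mOsm/kg

35.3 mOsm/kg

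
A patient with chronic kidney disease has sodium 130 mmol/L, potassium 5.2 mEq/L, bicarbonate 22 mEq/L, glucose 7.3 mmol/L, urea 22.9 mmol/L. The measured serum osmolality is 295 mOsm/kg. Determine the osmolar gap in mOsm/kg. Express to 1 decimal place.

Calculated osmolality = 2·Na + glucose + urea
= 2·130 + 7.3 + 22.9
= 260 + 7.30 + 22.90
= 290.2 mOsm/kg ≈ 290.2 mOsm/kg
Osmolar gap = measured − calculated = 295 − 290.2 = 4.8 mOsm/kg

4.8 mOsm/kg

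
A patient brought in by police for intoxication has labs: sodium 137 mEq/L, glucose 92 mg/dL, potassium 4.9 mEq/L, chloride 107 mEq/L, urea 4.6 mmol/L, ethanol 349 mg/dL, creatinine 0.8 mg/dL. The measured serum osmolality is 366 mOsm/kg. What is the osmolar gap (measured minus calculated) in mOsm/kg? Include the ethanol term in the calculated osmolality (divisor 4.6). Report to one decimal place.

Calculated osmolality = 2·Na + glucose/18 + urea + ethanol/4.6
= 2·137 + 92/18 + 4.6 + 349/4.6
= 274 + 5.11 + 4.60 + 75.87
= 359.58 mOsm/kg ≈ 359.6 mOsm/kg
Osmolar gap = measured − calculated = 366 − 359.6 = 6.4 mOsm/kg

6.4 mOsm/kg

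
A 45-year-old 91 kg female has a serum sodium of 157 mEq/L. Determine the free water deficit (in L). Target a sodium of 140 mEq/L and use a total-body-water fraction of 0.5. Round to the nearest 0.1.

TBW = 0.5 · 91 = 45.5 L
Free water deficit = TBW · (Na/140 − 1)
= 45.5 · (157/140 − 1)
= 45.5 · 0.1214
= 5.52 L

5.5 L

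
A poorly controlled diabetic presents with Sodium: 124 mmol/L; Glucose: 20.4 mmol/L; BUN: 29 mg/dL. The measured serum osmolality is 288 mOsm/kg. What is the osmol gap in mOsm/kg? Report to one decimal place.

9.2 mOsm/kg

Calculated osmolality = 2·Na + glucose + BUN/2.8
= 2·124 + 20.4 + 29/2.8
= 248 + 20.40 + 10.36
= 278.76 mOsm/kg ≈ 278.8 mOsm/kg
Osmolar gap = measured − calculated = 288 − 278.8 = 9.2 mOsm/kg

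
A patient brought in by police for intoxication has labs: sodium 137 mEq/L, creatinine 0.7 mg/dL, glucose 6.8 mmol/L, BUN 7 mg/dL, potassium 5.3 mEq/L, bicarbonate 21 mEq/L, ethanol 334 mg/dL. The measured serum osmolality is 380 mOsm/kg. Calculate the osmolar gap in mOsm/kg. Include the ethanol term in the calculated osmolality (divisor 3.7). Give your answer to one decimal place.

6.4 mOsm/kg

Calculated osmolality = 2·Na + glucose + BUN/2.8 + ethanol/3.7
= 2·137 + 6.8 + 7/2.8 + 334/3.7
= 274 + 6.80 + 2.50 + 90.27
= 373.57 mOsm/kg ≈ 373.6 mOsm/kg
Osmolar gap = measured − calculated = 380 − 373.6 = 6.4 mOsm/kg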